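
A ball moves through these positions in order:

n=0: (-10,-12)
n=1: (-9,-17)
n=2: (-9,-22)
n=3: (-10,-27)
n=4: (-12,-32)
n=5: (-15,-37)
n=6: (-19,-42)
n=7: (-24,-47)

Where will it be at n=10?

(-45,-62)

Successive displacements: (+1,-5), (+0,-5), (-1,-5), (-2,-5), (-3,-5), (-4,-5), (-5,-5) — each changes by (-1,+0).
step 8: (-24,-47) + (-6,-5) → (-30,-52)
step 9: (-30,-52) + (-7,-5) → (-37,-57)
step 10: (-37,-57) + (-8,-5) → (-45,-62)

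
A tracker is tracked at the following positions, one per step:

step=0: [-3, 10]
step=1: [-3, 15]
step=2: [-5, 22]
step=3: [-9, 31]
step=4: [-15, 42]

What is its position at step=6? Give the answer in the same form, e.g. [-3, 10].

First differences are [+0, +5], [-2, +7], [-4, +9], [-6, +11]; their common second difference is [-2, +2] (constant acceleration).
step 5: [-15, 42] + [-8, +13] → [-23, 55]
step 6: [-23, 55] + [-10, +15] → [-33, 70]

[-33, 70]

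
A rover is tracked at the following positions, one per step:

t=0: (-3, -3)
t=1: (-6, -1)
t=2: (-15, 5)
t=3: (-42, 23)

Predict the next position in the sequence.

(-123, 77)

The jumps are (-3, +2), (-9, +6), (-27, +18) — a geometric progression with ratio 3.
step 4: (-42, 23) + (-81, +54) → (-123, 77)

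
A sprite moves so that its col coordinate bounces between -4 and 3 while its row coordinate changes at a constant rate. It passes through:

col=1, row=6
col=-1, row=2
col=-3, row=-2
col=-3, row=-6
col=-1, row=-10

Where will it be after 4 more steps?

col=-1, row=-26

The col coordinate reflects between -4 and 3, moving 2 per step.
  step 5: -1 → 1
  step 6: 1 → 3
  step 7: 3 → 1
  step 8: 1 → -1
The row coordinate changes by -4 each step: at step 8 it is -26.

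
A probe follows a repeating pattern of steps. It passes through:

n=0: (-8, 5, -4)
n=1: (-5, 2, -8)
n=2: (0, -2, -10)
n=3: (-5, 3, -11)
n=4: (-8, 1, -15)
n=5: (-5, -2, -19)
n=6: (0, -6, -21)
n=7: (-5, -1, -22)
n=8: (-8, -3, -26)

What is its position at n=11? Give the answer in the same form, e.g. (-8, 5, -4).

The moves between consecutive positions are (+3, -3, -4), (+5, -4, -2), (-5, +5, -1), (-3, -2, -4), (+3, -3, -4), (+5, -4, -2), (-5, +5, -1), (-3, -2, -4); they repeat the 4-cycle [(+3, -3, -4), (+5, -4, -2), (-5, +5, -1), (-3, -2, -4)].
step 9: apply (+3, -3, -4) → (-5, -6, -30)
step 10: apply (+5, -4, -2) → (0, -10, -32)
step 11: apply (-5, +5, -1) → (-5, -5, -33)

(-5, -5, -33)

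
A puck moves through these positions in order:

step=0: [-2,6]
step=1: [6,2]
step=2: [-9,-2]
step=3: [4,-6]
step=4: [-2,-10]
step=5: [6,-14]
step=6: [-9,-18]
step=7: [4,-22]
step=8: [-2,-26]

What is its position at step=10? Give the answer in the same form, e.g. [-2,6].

The first coordinate repeats the cycle [-2, 6, -9, 4] with period 4; step 10 mod 4 = 2, giving -9.
The second coordinate changes by -4 each step, so at step 10 it is 6 + 10·(-4) = -34.

[-9,-34]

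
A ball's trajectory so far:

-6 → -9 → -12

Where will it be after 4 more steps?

Constant displacement of -3 per step.
step 3: -12 − 3 → -15
step 4: -15 − 3 → -18
step 5: -18 − 3 → -21
step 6: -21 − 3 → -24

-24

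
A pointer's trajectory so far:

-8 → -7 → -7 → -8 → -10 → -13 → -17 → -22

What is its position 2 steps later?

-35

First differences are +1, +0, -1, -2, -3, -4, -5; their common second difference is -1 (constant acceleration).
step 8: -22 − 6 → -28
step 9: -28 − 7 → -35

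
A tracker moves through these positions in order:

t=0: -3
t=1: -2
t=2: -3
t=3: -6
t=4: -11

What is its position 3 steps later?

First differences are +1, -1, -3, -5; their common second difference is -2 (constant acceleration).
step 5: -11 − 7 → -18
step 6: -18 − 9 → -27
step 7: -27 − 11 → -38

-38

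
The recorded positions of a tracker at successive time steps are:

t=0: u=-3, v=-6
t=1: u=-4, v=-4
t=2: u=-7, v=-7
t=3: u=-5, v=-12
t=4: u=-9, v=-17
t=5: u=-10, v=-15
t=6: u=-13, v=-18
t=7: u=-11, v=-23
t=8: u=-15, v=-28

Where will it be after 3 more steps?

u=-17, v=-34

Differencing gives (-1,+2), (-3,-3), (+2,-5), (-4,-5), (-1,+2), (-3,-3), (+2,-5), (-4,-5). This is the pattern (-1,+2), (-3,-3), (+2,-5), (-4,-5) repeated.
step 9: apply (-1,+2) → u=-16, v=-26
step 10: apply (-3,-3) → u=-19, v=-29
step 11: apply (+2,-5) → u=-17, v=-34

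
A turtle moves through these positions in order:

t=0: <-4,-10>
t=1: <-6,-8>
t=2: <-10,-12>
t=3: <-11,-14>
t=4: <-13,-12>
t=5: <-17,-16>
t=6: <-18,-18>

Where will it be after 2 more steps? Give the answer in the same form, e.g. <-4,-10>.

<-24,-20>

Differencing gives <-2,+2>, <-4,-4>, <-1,-2>, <-2,+2>, <-4,-4>, <-1,-2>. This is the pattern <-2,+2>, <-4,-4>, <-1,-2> repeated.
step 7: apply <-2,+2> → <-20,-16>
step 8: apply <-4,-4> → <-24,-20>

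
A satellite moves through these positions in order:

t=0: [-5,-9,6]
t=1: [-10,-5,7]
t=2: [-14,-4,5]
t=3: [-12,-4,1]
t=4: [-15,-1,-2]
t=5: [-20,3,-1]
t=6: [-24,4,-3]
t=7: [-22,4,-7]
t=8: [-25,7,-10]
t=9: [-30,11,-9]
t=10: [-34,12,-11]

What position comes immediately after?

Differencing gives [-5,+4,+1], [-4,+1,-2], [+2,+0,-4], [-3,+3,-3], [-5,+4,+1], [-4,+1,-2], [+2,+0,-4], [-3,+3,-3], [-5,+4,+1], [-4,+1,-2]. This is the pattern [-5,+4,+1], [-4,+1,-2], [+2,+0,-4], [-3,+3,-3] repeated.
step 11: apply [+2,+0,-4] → [-32,12,-15]

[-32,12,-15]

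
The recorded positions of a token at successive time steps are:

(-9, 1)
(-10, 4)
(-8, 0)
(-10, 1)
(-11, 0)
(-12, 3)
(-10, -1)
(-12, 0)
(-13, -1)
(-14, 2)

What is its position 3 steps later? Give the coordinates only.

Differencing gives (-1, +3), (+2, -4), (-2, +1), (-1, -1), (-1, +3), (+2, -4), (-2, +1), (-1, -1), (-1, +3). This is the pattern (-1, +3), (+2, -4), (-2, +1), (-1, -1) repeated.
step 10: apply (+2, -4) → (-12, -2)
step 11: apply (-2, +1) → (-14, -1)
step 12: apply (-1, -1) → (-15, -2)

(-15, -2)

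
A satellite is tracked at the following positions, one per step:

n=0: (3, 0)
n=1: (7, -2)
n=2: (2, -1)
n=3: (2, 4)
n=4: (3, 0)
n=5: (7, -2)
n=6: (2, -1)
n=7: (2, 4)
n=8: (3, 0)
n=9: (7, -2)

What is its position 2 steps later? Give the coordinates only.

(2, 4)

The moves between consecutive positions are (+4, -2), (-5, +1), (+0, +5), (+1, -4), (+4, -2), (-5, +1), (+0, +5), (+1, -4), (+4, -2); they repeat the 4-cycle [(+4, -2), (-5, +1), (+0, +5), (+1, -4)].
step 10: apply (-5, +1) → (2, -1)
step 11: apply (+0, +5) → (2, 4)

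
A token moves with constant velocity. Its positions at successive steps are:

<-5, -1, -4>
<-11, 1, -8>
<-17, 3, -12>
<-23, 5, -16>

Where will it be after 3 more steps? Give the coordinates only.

Each step adds <-6, +2, -4> to the position.
step 4: <-23, 5, -16> + <-6, +2, -4> → <-29, 7, -20>
step 5: <-29, 7, -20> + <-6, +2, -4> → <-35, 9, -24>
step 6: <-35, 9, -24> + <-6, +2, -4> → <-41, 11, -28>

<-41, 11, -28>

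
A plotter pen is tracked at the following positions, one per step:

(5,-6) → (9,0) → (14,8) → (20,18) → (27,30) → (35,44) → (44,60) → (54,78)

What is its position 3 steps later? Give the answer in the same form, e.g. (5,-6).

(90,144)

Successive displacements: (+4,+6), (+5,+8), (+6,+10), (+7,+12), (+8,+14), (+9,+16), (+10,+18) — each changes by (+1,+2).
step 8: (54,78) + (+11,+20) → (65,98)
step 9: (65,98) + (+12,+22) → (77,120)
step 10: (77,120) + (+13,+24) → (90,144)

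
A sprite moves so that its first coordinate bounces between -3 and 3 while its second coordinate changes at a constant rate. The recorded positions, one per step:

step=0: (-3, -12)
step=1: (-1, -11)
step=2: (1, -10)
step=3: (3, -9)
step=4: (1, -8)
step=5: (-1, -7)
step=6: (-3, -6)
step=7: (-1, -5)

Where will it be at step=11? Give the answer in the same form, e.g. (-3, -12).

(-1, -1)

The first coordinate travels 2 per step and bounces off the walls at -3 and 3.
  step 8: -1 → 1
  step 9: 1 → 3
  step 10: 3 → 1
  step 11: 1 → -1
The second coordinate changes by +1 each step: at step 11 it is -1.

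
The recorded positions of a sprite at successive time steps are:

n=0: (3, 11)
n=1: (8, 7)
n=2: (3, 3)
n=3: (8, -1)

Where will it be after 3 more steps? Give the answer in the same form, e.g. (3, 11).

(3, -13)

First: cycles through 3, 8 every 2 steps. Step 6 lands at position 0 of the cycle → 3.
Second: linear, -4 per step → -13 at step 6.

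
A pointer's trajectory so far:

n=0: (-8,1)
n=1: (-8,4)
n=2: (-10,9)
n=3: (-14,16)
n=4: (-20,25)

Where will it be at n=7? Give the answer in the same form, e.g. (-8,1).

Successive displacements: (+0,+3), (-2,+5), (-4,+7), (-6,+9) — each changes by (-2,+2).
step 5: (-20,25) + (-8,+11) → (-28,36)
step 6: (-28,36) + (-10,+13) → (-38,49)
step 7: (-38,49) + (-12,+15) → (-50,64)

(-50,64)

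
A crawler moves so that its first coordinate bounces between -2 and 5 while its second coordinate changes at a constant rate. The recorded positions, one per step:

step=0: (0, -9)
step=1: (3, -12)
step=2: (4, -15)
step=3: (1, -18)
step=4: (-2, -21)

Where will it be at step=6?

The first coordinate reflects between -2 and 5, moving 3 per step.
  step 5: -2 → 1
  step 6: 1 → 4
The second coordinate changes by -3 each step: at step 6 it is -27.

(4, -27)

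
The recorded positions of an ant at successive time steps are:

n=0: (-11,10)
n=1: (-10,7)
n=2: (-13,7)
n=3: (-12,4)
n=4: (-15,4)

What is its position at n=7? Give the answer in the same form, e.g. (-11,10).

(-16,-2)

The moves between consecutive positions are (+1,-3), (-3,+0), (+1,-3), (-3,+0); they repeat the 2-cycle [(+1,-3), (-3,+0)].
step 5: apply (+1,-3) → (-14,1)
step 6: apply (-3,+0) → (-17,1)
step 7: apply (+1,-3) → (-16,-2)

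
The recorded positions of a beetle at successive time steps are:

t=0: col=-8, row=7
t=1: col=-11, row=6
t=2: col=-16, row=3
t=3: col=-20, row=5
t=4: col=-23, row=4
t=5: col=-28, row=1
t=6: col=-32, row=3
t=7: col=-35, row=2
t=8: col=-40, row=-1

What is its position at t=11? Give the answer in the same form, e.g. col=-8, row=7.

Differencing gives (-3, -1), (-5, -3), (-4, +2), (-3, -1), (-5, -3), (-4, +2), (-3, -1), (-5, -3). This is the pattern (-3, -1), (-5, -3), (-4, +2) repeated.
step 9: apply (-4, +2) → col=-44, row=1
step 10: apply (-3, -1) → col=-47, row=0
step 11: apply (-5, -3) → col=-52, row=-3

col=-52, row=-3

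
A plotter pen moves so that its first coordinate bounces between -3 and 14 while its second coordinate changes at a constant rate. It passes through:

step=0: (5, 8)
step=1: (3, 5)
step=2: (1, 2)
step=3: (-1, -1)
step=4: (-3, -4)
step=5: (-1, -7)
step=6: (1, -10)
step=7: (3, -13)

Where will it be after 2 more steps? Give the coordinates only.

(7, -19)

The first coordinate reflects between -3 and 14, moving 2 per step.
  step 8: 3 → 5
  step 9: 5 → 7
The second coordinate changes by -3 each step: at step 9 it is -19.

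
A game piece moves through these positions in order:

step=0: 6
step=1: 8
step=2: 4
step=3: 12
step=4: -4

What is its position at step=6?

The jumps are +2, -4, +8, -16 — a geometric progression with ratio -2.
step 5: -4 + 32 → 28
step 6: 28 − 64 → -36

-36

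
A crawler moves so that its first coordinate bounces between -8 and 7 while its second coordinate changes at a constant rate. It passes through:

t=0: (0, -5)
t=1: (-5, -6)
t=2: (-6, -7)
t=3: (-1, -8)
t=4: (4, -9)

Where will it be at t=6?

The first coordinate reflects between -8 and 7, moving 5 per step.
  step 5: 4 → 5
  step 6: 5 → 0
The second coordinate changes by -1 each step: at step 6 it is -11.

(0, -11)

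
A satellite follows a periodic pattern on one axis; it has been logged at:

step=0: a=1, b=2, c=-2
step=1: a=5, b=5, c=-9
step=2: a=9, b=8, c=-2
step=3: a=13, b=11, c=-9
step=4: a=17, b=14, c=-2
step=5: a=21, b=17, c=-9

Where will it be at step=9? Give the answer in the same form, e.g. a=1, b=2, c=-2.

a=37, b=29, c=-9

A: linear, +4 per step → 37 at step 9.
B: linear, +3 per step → 29 at step 9.
C: cycles through -2, -9 every 2 steps. Step 9 lands at position 1 of the cycle → -9.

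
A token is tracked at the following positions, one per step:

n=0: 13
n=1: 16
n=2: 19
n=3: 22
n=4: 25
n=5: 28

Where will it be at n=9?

40

Constant displacement of +3 per step.
step 6: 28 + 3 → 31
step 7: 31 + 3 → 34
step 8: 34 + 3 → 37
step 9: 37 + 3 → 40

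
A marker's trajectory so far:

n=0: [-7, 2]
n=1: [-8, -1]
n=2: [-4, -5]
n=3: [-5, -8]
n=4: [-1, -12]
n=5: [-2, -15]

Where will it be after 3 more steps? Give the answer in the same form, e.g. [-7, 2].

The moves between consecutive positions are [-1, -3], [+4, -4], [-1, -3], [+4, -4], [-1, -3]; they repeat the 2-cycle [[-1, -3], [+4, -4]].
step 6: apply [+4, -4] → [2, -19]
step 7: apply [-1, -3] → [1, -22]
step 8: apply [+4, -4] → [5, -26]

[5, -26]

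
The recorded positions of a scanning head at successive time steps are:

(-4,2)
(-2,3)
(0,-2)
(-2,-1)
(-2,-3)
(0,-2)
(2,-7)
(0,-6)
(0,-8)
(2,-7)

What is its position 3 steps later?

(2,-13)

Differencing gives (+2,+1), (+2,-5), (-2,+1), (+0,-2), (+2,+1), (+2,-5), (-2,+1), (+0,-2), (+2,+1). This is the pattern (+2,+1), (+2,-5), (-2,+1), (+0,-2) repeated.
step 10: apply (+2,-5) → (4,-12)
step 11: apply (-2,+1) → (2,-11)
step 12: apply (+0,-2) → (2,-13)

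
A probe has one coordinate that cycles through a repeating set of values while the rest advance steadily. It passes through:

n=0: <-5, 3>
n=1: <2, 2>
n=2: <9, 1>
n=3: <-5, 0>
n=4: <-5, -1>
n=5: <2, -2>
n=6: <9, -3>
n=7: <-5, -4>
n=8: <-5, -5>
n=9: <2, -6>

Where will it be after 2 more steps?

The first coordinate repeats the cycle [-5, 2, 9, -5] with period 4; step 11 mod 4 = 3, giving -5.
The second coordinate changes by -1 each step, so at step 11 it is 3 + 11·(-1) = -8.

<-5, -8>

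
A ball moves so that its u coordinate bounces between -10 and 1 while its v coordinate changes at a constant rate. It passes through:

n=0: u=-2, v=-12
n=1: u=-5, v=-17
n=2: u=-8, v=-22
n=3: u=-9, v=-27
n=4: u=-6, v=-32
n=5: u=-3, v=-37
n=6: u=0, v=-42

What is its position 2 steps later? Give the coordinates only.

The u coordinate travels 3 per step and bounces off the walls at -10 and 1.
  step 7: 0 → -1
  step 8: -1 → -4
The v coordinate changes by -5 each step: at step 8 it is -52.

u=-4, v=-52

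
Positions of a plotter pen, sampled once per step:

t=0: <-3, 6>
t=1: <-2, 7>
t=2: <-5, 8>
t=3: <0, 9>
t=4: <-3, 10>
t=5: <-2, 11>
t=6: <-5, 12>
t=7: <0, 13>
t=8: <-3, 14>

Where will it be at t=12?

<-3, 18>

The first coordinate repeats the cycle [-3, -2, -5, 0] with period 4; step 12 mod 4 = 0, giving -3.
The second coordinate changes by +1 each step, so at step 12 it is 6 + 12·(1) = 18.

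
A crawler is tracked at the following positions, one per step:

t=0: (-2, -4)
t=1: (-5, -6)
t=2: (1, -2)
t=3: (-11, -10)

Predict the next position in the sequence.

Consecutive displacements (-3, -2), (+6, +4), (-12, -8) scale by a factor of -2 each step.
step 4: (-11, -10) + (+24, +16) → (13, 6)

(13, 6)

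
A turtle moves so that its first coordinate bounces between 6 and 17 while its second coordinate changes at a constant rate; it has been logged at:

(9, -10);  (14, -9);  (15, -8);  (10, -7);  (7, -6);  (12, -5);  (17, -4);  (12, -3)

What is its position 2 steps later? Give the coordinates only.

The first coordinate travels 5 per step and bounces off the walls at 6 and 17.
  step 8: 12 → 7
  step 9: 7 → 10
The second coordinate changes by +1 each step: at step 9 it is -1.

(10, -1)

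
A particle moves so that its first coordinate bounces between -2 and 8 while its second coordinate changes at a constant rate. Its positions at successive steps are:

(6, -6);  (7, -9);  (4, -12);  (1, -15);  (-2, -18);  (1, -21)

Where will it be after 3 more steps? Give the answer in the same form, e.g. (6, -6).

The first coordinate travels 3 per step and bounces off the walls at -2 and 8.
  step 6: 1 → 4
  step 7: 4 → 7
  step 8: 7 → 6
The second coordinate changes by -3 each step: at step 8 it is -30.

(6, -30)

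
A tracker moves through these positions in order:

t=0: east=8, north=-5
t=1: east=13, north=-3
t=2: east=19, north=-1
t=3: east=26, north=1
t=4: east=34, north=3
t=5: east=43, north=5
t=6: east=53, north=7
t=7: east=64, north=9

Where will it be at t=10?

Successive displacements: (+5, +2), (+6, +2), (+7, +2), (+8, +2), (+9, +2), (+10, +2), (+11, +2) — each changes by (+1, +0).
step 8: east=64, north=9 + (+12, +2) → east=76, north=11
step 9: east=76, north=11 + (+13, +2) → east=89, north=13
step 10: east=89, north=13 + (+14, +2) → east=103, north=15

east=103, north=15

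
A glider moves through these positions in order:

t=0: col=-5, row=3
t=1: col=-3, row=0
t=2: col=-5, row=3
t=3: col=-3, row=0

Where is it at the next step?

Consecutive displacements (+2,-3), (-2,+3), (+2,-3) scale by a factor of -1 each step.
step 4: col=-3, row=0 + (-2,+3) → col=-5, row=3

col=-5, row=3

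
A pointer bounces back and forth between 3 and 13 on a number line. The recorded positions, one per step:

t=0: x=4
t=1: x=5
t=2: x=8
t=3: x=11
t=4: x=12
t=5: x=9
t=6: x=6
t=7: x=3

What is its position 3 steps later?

The value reflects between 3 and 13, moving 3 per step.
  step 8: 3 → 6
  step 9: 6 → 9
  step 10: 9 → 12

x=12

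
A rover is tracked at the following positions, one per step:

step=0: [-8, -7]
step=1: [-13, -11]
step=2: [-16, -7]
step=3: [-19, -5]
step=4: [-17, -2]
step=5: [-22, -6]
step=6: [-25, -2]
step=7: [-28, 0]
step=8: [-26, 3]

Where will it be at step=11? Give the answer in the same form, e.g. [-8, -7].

[-37, 5]

Step-to-step displacements: [-5, -4], [-3, +4], [-3, +2], [+2, +3], [-5, -4], [-3, +4], [-3, +2], [+2, +3] — a repeating cycle of length 4.
step 9: apply [-5, -4] → [-31, -1]
step 10: apply [-3, +4] → [-34, 3]
step 11: apply [-3, +2] → [-37, 5]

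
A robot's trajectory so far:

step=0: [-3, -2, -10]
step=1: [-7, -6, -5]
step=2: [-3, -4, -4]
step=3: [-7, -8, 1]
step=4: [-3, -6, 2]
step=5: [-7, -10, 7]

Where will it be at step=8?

[-3, -10, 14]

The moves between consecutive positions are [-4, -4, +5], [+4, +2, +1], [-4, -4, +5], [+4, +2, +1], [-4, -4, +5]; they repeat the 2-cycle [[-4, -4, +5], [+4, +2, +1]].
step 6: apply [+4, +2, +1] → [-3, -8, 8]
step 7: apply [-4, -4, +5] → [-7, -12, 13]
step 8: apply [+4, +2, +1] → [-3, -10, 14]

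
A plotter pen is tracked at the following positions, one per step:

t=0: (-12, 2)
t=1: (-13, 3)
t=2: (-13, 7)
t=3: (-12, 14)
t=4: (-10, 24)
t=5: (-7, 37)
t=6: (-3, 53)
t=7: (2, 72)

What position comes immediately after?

Successive displacements: (-1, +1), (+0, +4), (+1, +7), (+2, +10), (+3, +13), (+4, +16), (+5, +19) — each changes by (+1, +3).
step 8: (2, 72) + (+6, +22) → (8, 94)

(8, 94)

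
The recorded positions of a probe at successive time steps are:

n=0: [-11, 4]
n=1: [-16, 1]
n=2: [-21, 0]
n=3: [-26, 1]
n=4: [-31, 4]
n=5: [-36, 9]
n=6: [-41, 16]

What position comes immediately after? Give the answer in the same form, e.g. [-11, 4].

[-46, 25]

Successive displacements: [-5, -3], [-5, -1], [-5, +1], [-5, +3], [-5, +5], [-5, +7] — each changes by [+0, +2].
step 7: [-41, 16] + [-5, +9] → [-46, 25]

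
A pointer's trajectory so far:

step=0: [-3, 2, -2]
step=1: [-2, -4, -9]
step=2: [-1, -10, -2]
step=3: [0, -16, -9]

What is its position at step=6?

The first coordinate changes by +1 each step, so at step 6 it is -3 + 6·(1) = 3.
The second coordinate changes by -6 each step, so at step 6 it is 2 + 6·(-6) = -34.
The third coordinate repeats the cycle [-2, -9] with period 2; step 6 mod 2 = 0, giving -2.

[3, -34, -2]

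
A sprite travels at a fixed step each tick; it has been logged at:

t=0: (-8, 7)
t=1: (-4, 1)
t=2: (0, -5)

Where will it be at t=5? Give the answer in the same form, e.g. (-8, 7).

The position changes by (+4, -6) every step.
step 3: (0, -5) + (+4, -6) → (4, -11)
step 4: (4, -11) + (+4, -6) → (8, -17)
step 5: (8, -17) + (+4, -6) → (12, -23)

(12, -23)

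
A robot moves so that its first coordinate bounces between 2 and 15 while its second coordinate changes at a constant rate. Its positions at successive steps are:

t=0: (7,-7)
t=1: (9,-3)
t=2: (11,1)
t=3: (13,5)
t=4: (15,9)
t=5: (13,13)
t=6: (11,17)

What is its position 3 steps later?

The first coordinate travels 2 per step and bounces off the walls at 2 and 15.
  step 7: 11 → 9
  step 8: 9 → 7
  step 9: 7 → 5
The second coordinate changes by +4 each step: at step 9 it is 29.

(5,29)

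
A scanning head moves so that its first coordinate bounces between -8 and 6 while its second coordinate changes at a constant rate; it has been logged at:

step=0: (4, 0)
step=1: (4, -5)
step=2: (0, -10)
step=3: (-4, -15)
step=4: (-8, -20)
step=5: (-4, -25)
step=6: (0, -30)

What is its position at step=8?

(4, -40)

The first coordinate reflects between -8 and 6, moving 4 per step.
  step 7: 0 → 4
  step 8: 4 → 4
The second coordinate changes by -5 each step: at step 8 it is -40.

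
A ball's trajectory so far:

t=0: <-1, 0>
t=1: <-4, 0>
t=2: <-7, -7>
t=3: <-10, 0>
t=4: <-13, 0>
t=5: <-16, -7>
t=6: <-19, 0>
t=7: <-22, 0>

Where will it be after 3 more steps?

First: linear, -3 per step → -31 at step 10.
Second: cycles through 0, 0, -7 every 3 steps. Step 10 lands at position 1 of the cycle → 0.

<-31, 0>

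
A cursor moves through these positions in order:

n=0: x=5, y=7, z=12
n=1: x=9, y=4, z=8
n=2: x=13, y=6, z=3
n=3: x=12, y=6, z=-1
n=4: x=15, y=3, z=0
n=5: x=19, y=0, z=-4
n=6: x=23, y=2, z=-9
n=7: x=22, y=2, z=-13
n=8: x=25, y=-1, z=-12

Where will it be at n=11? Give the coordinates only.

Step-to-step displacements: (+4, -3, -4), (+4, +2, -5), (-1, +0, -4), (+3, -3, +1), (+4, -3, -4), (+4, +2, -5), (-1, +0, -4), (+3, -3, +1) — a repeating cycle of length 4.
step 9: apply (+4, -3, -4) → x=29, y=-4, z=-16
step 10: apply (+4, +2, -5) → x=33, y=-2, z=-21
step 11: apply (-1, +0, -4) → x=32, y=-2, z=-25

x=32, y=-2, z=-25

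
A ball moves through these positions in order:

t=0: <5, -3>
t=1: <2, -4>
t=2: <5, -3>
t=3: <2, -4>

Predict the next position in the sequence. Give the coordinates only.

<5, -3>

The jumps are <-3, -1>, <+3, +1>, <-3, -1> — a geometric progression with ratio -1.
step 4: <2, -4> + <+3, +1> → <5, -3>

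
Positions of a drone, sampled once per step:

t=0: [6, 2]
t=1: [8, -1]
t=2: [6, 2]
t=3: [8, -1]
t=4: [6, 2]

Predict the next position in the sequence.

Step-to-step displacements: [+2, -3], [-2, +3], [+2, -3], [-2, +3]; each is -1× the previous.
step 5: [6, 2] + [+2, -3] → [8, -1]

[8, -1]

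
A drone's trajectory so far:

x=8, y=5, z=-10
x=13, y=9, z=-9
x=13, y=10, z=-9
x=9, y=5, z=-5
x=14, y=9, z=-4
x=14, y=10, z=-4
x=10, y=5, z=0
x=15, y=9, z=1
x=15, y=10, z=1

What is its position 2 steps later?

Differencing gives (+5,+4,+1), (+0,+1,+0), (-4,-5,+4), (+5,+4,+1), (+0,+1,+0), (-4,-5,+4), (+5,+4,+1), (+0,+1,+0). This is the pattern (+5,+4,+1), (+0,+1,+0), (-4,-5,+4) repeated.
step 9: apply (-4,-5,+4) → x=11, y=5, z=5
step 10: apply (+5,+4,+1) → x=16, y=9, z=6

x=16, y=9, z=6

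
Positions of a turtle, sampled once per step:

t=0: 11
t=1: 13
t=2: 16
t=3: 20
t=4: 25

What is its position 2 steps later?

First differences are +2, +3, +4, +5; their common second difference is +1 (constant acceleration).
step 5: 25 + 6 → 31
step 6: 31 + 7 → 38

38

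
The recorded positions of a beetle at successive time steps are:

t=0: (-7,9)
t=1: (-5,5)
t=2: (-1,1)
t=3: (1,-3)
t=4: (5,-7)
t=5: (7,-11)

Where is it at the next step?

(11,-15)

The moves between consecutive positions are (+2,-4), (+4,-4), (+2,-4), (+4,-4), (+2,-4); they repeat the 2-cycle [(+2,-4), (+4,-4)].
step 6: apply (+4,-4) → (11,-15)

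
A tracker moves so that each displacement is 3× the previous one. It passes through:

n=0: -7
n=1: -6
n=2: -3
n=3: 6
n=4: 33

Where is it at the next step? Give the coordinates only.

Step-to-step displacements: +1, +3, +9, +27; each is 3× the previous.
step 5: 33 + 81 → 114

114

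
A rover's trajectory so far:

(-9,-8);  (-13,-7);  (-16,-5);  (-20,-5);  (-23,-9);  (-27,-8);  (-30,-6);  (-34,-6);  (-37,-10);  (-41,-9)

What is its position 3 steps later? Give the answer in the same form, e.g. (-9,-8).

(-51,-11)

Differencing gives (-4,+1), (-3,+2), (-4,+0), (-3,-4), (-4,+1), (-3,+2), (-4,+0), (-3,-4), (-4,+1). This is the pattern (-4,+1), (-3,+2), (-4,+0), (-3,-4) repeated.
step 10: apply (-3,+2) → (-44,-7)
step 11: apply (-4,+0) → (-48,-7)
step 12: apply (-3,-4) → (-51,-11)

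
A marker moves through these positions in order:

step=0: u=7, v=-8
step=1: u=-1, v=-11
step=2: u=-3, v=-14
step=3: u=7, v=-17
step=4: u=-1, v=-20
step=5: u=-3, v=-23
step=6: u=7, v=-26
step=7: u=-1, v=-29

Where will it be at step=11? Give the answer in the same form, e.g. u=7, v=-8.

The u coordinate repeats the cycle [7, -1, -3] with period 3; step 11 mod 3 = 2, giving -3.
The v coordinate changes by -3 each step, so at step 11 it is -8 + 11·(-3) = -41.

u=-3, v=-41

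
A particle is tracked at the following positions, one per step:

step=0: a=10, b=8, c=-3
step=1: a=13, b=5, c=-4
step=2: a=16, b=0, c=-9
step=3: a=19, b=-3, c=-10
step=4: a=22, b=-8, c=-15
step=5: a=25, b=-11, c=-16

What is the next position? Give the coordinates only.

Differencing gives (+3, -3, -1), (+3, -5, -5), (+3, -3, -1), (+3, -5, -5), (+3, -3, -1). This is the pattern (+3, -3, -1), (+3, -5, -5) repeated.
step 6: apply (+3, -5, -5) → a=28, b=-16, c=-21

a=28, b=-16, c=-21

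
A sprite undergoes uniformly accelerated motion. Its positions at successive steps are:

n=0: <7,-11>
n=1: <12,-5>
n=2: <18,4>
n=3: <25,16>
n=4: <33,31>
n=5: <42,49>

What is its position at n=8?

<75,121>

Successive displacements: <+5,+6>, <+6,+9>, <+7,+12>, <+8,+15>, <+9,+18> — each changes by <+1,+3>.
step 6: <42,49> + <+10,+21> → <52,70>
step 7: <52,70> + <+11,+24> → <63,94>
step 8: <63,94> + <+12,+27> → <75,121>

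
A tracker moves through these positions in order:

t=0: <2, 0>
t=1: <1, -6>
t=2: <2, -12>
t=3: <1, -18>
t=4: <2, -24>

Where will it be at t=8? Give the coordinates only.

<2, -48>

First: cycles through 2, 1 every 2 steps. Step 8 lands at position 0 of the cycle → 2.
Second: linear, -6 per step → -48 at step 8.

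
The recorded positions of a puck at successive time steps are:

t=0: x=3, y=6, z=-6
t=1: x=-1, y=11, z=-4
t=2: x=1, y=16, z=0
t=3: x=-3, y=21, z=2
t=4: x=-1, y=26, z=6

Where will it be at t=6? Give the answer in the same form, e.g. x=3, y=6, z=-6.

Differencing gives (-4,+5,+2), (+2,+5,+4), (-4,+5,+2), (+2,+5,+4). This is the pattern (-4,+5,+2), (+2,+5,+4) repeated.
step 5: apply (-4,+5,+2) → x=-5, y=31, z=8
step 6: apply (+2,+5,+4) → x=-3, y=36, z=12

x=-3, y=36, z=12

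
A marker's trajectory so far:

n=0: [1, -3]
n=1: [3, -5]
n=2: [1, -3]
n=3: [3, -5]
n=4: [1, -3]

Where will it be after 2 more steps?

[1, -3]

Step-to-step displacements: [+2, -2], [-2, +2], [+2, -2], [-2, +2]; each is -1× the previous.
step 5: [1, -3] + [+2, -2] → [3, -5]
step 6: [3, -5] + [-2, +2] → [1, -3]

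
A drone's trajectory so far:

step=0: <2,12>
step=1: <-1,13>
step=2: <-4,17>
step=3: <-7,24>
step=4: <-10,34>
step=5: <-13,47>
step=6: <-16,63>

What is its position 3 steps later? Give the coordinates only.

Successive displacements: <-3,+1>, <-3,+4>, <-3,+7>, <-3,+10>, <-3,+13>, <-3,+16> — each changes by <+0,+3>.
step 7: <-16,63> + <-3,+19> → <-19,82>
step 8: <-19,82> + <-3,+22> → <-22,104>
step 9: <-22,104> + <-3,+25> → <-25,129>

<-25,129>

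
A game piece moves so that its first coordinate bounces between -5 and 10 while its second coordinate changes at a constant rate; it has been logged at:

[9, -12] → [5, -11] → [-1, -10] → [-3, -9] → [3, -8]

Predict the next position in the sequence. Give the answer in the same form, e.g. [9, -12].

[9, -7]

The first coordinate travels 6 per step and bounces off the walls at -5 and 10.
  step 5: 3 → 9
The second coordinate changes by +1 each step: at step 5 it is -7.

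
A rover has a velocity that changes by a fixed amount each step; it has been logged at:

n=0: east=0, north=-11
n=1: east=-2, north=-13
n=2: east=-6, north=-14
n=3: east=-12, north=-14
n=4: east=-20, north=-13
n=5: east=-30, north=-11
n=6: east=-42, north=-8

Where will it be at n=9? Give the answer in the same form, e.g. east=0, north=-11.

Taking differences between consecutive positions: (-2, -2), (-4, -1), (-6, +0), (-8, +1), (-10, +2), (-12, +3). These grow by (-2, +1) each step.
step 7: east=-42, north=-8 + (-14, +4) → east=-56, north=-4
step 8: east=-56, north=-4 + (-16, +5) → east=-72, north=1
step 9: east=-72, north=1 + (-18, +6) → east=-90, north=7

east=-90, north=7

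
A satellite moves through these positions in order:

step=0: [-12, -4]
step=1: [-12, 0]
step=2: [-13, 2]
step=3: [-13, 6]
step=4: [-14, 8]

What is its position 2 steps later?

[-15, 14]

The moves between consecutive positions are [+0, +4], [-1, +2], [+0, +4], [-1, +2]; they repeat the 2-cycle [[+0, +4], [-1, +2]].
step 5: apply [+0, +4] → [-14, 12]
step 6: apply [-1, +2] → [-15, 14]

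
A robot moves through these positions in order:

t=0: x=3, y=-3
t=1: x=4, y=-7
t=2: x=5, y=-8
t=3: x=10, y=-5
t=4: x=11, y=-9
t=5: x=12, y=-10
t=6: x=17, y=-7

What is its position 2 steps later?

x=19, y=-12

Differencing gives (+1, -4), (+1, -1), (+5, +3), (+1, -4), (+1, -1), (+5, +3). This is the pattern (+1, -4), (+1, -1), (+5, +3) repeated.
step 7: apply (+1, -4) → x=18, y=-11
step 8: apply (+1, -1) → x=19, y=-12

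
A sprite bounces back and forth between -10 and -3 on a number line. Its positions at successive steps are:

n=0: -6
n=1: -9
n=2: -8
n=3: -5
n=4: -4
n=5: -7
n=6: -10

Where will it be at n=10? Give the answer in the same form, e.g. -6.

-8

The value travels 3 per step and bounces off the walls at -10 and -3.
  step 7: -10 → -7
  step 8: -7 → -4
  step 9: -4 → -5
  step 10: -5 → -8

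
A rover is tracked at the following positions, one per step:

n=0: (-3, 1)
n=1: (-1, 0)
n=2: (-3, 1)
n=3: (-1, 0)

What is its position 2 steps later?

Consecutive displacements (+2, -1), (-2, +1), (+2, -1) scale by a factor of -1 each step.
step 4: (-1, 0) + (-2, +1) → (-3, 1)
step 5: (-3, 1) + (+2, -1) → (-1, 0)

(-1, 0)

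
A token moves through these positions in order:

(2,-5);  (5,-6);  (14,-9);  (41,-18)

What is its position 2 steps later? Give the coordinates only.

Step-to-step displacements: (+3,-1), (+9,-3), (+27,-9); each is 3× the previous.
step 4: (41,-18) + (+81,-27) → (122,-45)
step 5: (122,-45) + (+243,-81) → (365,-126)

(365,-126)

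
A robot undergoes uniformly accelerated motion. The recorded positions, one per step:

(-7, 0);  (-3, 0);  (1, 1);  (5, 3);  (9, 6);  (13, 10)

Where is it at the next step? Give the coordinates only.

(17, 15)

First differences are (+4, +0), (+4, +1), (+4, +2), (+4, +3), (+4, +4); their common second difference is (+0, +1) (constant acceleration).
step 6: (13, 10) + (+4, +5) → (17, 15)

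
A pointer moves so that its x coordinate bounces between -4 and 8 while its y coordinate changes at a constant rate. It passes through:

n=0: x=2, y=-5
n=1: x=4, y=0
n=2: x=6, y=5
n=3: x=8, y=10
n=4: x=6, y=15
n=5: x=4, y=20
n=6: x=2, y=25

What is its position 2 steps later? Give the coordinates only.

The x coordinate travels 2 per step and bounces off the walls at -4 and 8.
  step 7: 2 → 0
  step 8: 0 → -2
The y coordinate changes by +5 each step: at step 8 it is 35.

x=-2, y=35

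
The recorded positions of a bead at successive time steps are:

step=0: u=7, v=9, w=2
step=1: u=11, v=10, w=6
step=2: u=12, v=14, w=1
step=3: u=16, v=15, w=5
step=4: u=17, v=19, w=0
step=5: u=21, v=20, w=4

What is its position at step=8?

u=27, v=29, w=-2

Differencing gives (+4, +1, +4), (+1, +4, -5), (+4, +1, +4), (+1, +4, -5), (+4, +1, +4). This is the pattern (+4, +1, +4), (+1, +4, -5) repeated.
step 6: apply (+1, +4, -5) → u=22, v=24, w=-1
step 7: apply (+4, +1, +4) → u=26, v=25, w=3
step 8: apply (+1, +4, -5) → u=27, v=29, w=-2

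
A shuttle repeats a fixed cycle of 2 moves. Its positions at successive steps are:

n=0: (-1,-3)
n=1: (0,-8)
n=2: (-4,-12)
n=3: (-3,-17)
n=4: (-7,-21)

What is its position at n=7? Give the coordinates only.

(-9,-35)

Differencing gives (+1,-5), (-4,-4), (+1,-5), (-4,-4). This is the pattern (+1,-5), (-4,-4) repeated.
step 5: apply (+1,-5) → (-6,-26)
step 6: apply (-4,-4) → (-10,-30)
step 7: apply (+1,-5) → (-9,-35)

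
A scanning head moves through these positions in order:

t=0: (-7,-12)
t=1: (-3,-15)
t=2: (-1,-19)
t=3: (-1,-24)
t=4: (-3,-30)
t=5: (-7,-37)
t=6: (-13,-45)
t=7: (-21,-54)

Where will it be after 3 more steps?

(-57,-87)

Successive displacements: (+4,-3), (+2,-4), (+0,-5), (-2,-6), (-4,-7), (-6,-8), (-8,-9) — each changes by (-2,-1).
step 8: (-21,-54) + (-10,-10) → (-31,-64)
step 9: (-31,-64) + (-12,-11) → (-43,-75)
step 10: (-43,-75) + (-14,-12) → (-57,-87)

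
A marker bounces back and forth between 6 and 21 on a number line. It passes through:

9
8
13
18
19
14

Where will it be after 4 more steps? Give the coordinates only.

18

The value reflects between 6 and 21, moving 5 per step.
  step 6: 14 → 9
  step 7: 9 → 8
  step 8: 8 → 13
  step 9: 13 → 18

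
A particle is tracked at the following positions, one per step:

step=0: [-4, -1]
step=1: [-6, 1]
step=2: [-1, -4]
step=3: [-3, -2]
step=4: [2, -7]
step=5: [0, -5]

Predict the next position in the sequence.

[5, -10]

Step-to-step displacements: [-2, +2], [+5, -5], [-2, +2], [+5, -5], [-2, +2] — a repeating cycle of length 2.
step 6: apply [+5, -5] → [5, -10]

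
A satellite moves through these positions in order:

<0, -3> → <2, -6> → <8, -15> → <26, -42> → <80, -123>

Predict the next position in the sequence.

The jumps are <+2, -3>, <+6, -9>, <+18, -27>, <+54, -81> — a geometric progression with ratio 3.
step 5: <80, -123> + <+162, -243> → <242, -366>

<242, -366>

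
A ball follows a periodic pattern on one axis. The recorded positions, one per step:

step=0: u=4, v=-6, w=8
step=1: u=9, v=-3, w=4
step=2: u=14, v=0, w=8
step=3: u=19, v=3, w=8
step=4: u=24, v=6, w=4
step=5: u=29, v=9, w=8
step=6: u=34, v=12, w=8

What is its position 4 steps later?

The u coordinate changes by +5 each step, so at step 10 it is 4 + 10·(5) = 54.
The v coordinate changes by +3 each step, so at step 10 it is -6 + 10·(3) = 24.
The w coordinate repeats the cycle [8, 4, 8] with period 3; step 10 mod 3 = 1, giving 4.

u=54, v=24, w=4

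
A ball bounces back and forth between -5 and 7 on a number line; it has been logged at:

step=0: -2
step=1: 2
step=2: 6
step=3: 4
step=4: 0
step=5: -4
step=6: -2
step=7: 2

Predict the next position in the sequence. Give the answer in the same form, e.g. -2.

The value travels 4 per step and bounces off the walls at -5 and 7.
  step 8: 2 → 6

6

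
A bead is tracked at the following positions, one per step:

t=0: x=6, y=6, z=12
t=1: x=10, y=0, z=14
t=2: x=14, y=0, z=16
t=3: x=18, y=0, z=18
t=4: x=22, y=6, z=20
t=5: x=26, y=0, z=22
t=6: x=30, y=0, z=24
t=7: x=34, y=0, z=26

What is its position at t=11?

The x coordinate changes by +4 each step, so at step 11 it is 6 + 11·(4) = 50.
The y coordinate repeats the cycle [6, 0, 0, 0] with period 4; step 11 mod 4 = 3, giving 0.
The z coordinate changes by +2 each step, so at step 11 it is 12 + 11·(2) = 34.

x=50, y=0, z=34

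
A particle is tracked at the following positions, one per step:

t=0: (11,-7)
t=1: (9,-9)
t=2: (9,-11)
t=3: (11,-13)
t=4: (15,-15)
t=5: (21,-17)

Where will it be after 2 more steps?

(39,-21)

Taking differences between consecutive positions: (-2,-2), (+0,-2), (+2,-2), (+4,-2), (+6,-2). These grow by (+2,+0) each step.
step 6: (21,-17) + (+8,-2) → (29,-19)
step 7: (29,-19) + (+10,-2) → (39,-21)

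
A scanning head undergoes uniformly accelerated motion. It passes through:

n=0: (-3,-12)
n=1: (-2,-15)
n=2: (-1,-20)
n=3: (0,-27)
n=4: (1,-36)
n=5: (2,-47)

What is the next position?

Taking differences between consecutive positions: (+1,-3), (+1,-5), (+1,-7), (+1,-9), (+1,-11). These grow by (+0,-2) each step.
step 6: (2,-47) + (+1,-13) → (3,-60)

(3,-60)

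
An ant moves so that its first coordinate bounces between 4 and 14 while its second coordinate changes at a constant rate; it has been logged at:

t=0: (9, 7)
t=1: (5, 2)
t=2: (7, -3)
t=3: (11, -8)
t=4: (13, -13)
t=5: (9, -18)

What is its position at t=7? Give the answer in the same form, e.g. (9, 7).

The first coordinate reflects between 4 and 14, moving 4 per step.
  step 6: 9 → 5
  step 7: 5 → 7
The second coordinate changes by -5 each step: at step 7 it is -28.

(7, -28)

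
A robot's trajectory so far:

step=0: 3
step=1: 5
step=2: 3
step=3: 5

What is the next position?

3

The jumps are +2, -2, +2 — a geometric progression with ratio -1.
step 4: 5 − 2 → 3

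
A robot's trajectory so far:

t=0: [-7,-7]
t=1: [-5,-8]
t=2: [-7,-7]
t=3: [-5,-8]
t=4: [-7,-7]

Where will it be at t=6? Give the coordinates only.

[-7,-7]

Consecutive displacements [+2,-1], [-2,+1], [+2,-1], [-2,+1] scale by a factor of -1 each step.
step 5: [-7,-7] + [+2,-1] → [-5,-8]
step 6: [-5,-8] + [-2,+1] → [-7,-7]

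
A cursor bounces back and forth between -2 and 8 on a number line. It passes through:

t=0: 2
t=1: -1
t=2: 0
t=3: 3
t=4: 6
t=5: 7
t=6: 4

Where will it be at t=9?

1

The value travels 3 per step and bounces off the walls at -2 and 8.
  step 7: 4 → 1
  step 8: 1 → -2
  step 9: -2 → 1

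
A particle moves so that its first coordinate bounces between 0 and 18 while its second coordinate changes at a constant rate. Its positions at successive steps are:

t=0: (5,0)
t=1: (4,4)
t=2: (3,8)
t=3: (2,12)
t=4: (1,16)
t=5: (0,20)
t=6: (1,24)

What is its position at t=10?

(5,40)

The first coordinate reflects between 0 and 18, moving 1 per step.
  step 7: 1 → 2
  step 8: 2 → 3
  step 9: 3 → 4
  step 10: 4 → 5
The second coordinate changes by +4 each step: at step 10 it is 40.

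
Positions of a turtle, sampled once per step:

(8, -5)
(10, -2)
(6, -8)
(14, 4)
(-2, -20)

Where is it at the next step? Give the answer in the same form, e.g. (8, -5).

(30, 28)

The jumps are (+2, +3), (-4, -6), (+8, +12), (-16, -24) — a geometric progression with ratio -2.
step 5: (-2, -20) + (+32, +48) → (30, 28)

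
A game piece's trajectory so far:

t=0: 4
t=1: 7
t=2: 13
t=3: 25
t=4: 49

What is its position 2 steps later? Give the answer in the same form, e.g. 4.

193

Step-to-step displacements: +3, +6, +12, +24; each is 2× the previous.
step 5: 49 + 48 → 97
step 6: 97 + 96 → 193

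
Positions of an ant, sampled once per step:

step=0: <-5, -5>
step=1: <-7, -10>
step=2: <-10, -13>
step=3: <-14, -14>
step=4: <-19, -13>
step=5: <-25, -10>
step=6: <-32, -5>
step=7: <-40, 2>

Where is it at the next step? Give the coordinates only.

<-49, 11>

Taking differences between consecutive positions: <-2, -5>, <-3, -3>, <-4, -1>, <-5, +1>, <-6, +3>, <-7, +5>, <-8, +7>. These grow by <-1, +2> each step.
step 8: <-40, 2> + <-9, +9> → <-49, 11>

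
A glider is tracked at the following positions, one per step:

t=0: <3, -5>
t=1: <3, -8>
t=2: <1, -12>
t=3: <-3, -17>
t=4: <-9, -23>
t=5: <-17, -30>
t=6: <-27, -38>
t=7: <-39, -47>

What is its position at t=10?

Taking differences between consecutive positions: <+0, -3>, <-2, -4>, <-4, -5>, <-6, -6>, <-8, -7>, <-10, -8>, <-12, -9>. These grow by <-2, -1> each step.
step 8: <-39, -47> + <-14, -10> → <-53, -57>
step 9: <-53, -57> + <-16, -11> → <-69, -68>
step 10: <-69, -68> + <-18, -12> → <-87, -80>

<-87, -80>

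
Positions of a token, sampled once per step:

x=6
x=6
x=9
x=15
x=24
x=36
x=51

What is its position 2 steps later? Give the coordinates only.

Taking differences between consecutive positions: +0, +3, +6, +9, +12, +15. These grow by +3 each step.
step 7: 51 + 18 → x=69
step 8: 69 + 21 → x=90

x=90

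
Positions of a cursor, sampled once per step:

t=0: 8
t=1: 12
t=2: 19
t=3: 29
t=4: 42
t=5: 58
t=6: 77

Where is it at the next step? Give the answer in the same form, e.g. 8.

Taking differences between consecutive positions: +4, +7, +10, +13, +16, +19. These grow by +3 each step.
step 7: 77 + 22 → 99

99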